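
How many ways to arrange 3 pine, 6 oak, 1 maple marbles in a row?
10! / (3! × 6! × 1!) = 840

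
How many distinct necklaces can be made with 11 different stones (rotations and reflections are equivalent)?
(11-1)!/2 = 3628800/2 = 1814400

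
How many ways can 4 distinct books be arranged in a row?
4! = 24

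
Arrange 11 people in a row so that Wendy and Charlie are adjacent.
Treat as block: (11-1)! × 2! = 3628800 × 2 = 7257600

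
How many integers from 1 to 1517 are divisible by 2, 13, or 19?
⌊1517/2⌋+⌊1517/13⌋+⌊1517/19⌋ - ⌊1517/26⌋-⌊1517/38⌋-⌊1517/247⌋ + ⌊1517/494⌋ = 758+116+79 - 58-39-6 + 3 = 853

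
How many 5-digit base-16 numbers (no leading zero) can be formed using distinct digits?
First digit: 15 choices (nonzero). Then descending: 15 × 15 × 14 × 13 × 12 = 491400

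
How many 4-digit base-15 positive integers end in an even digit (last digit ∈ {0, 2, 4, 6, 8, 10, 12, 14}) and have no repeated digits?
Last∈{0,2,4,6,8,10,12,14}. Last=0: 2184. Last nonzero: 7×13×P(13,2) = 14196. Total = 16380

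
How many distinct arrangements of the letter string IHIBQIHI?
8! / (4! × 1! × 1! × 2!) = 840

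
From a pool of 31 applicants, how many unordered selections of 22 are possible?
C(31,22) = 31!/(22!×9!) = 20160075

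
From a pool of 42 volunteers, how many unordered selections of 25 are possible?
C(42,25) = 42!/(25!×17!) = 254661927156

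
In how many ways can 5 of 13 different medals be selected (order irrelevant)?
C(13,5) = 13!/(5!×8!) = 1287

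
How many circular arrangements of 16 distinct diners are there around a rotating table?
Circular: fix one position, arrange the rest. (16-1)! = 1307674368000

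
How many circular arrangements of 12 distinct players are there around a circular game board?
Circular: fix one position, arrange the rest. (12-1)! = 39916800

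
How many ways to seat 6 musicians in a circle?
Circular: fix one position, arrange the rest. (6-1)! = 120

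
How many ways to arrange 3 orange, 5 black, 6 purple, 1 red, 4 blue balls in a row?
19! / (3! × 5! × 6! × 1! × 4!) = 9777287520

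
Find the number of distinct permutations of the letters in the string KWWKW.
5! / (2! × 3!) = 10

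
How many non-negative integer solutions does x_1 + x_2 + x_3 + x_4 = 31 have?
C(31+4-1, 4-1) = C(34, 3) = 5984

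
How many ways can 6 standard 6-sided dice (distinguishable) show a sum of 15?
Coefficient of x^15 in (x + x² + ... + x^6)^6. By inclusion-exclusion on dice exceeding 6: Σ_j (-1)^j C(6,j)·C(15-1-6j, 5) = C(6,0)·C(14,5) - C(6,1)·C(8,5) = 1·2002 - 6·56 = 1666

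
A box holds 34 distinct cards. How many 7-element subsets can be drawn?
C(34,7) = 34!/(7!×27!) = 5379616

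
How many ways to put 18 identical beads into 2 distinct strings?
C(18+2-1, 2-1) = C(19, 1) = 19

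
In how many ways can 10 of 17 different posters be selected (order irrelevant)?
C(17,10) = 17!/(10!×7!) = 19448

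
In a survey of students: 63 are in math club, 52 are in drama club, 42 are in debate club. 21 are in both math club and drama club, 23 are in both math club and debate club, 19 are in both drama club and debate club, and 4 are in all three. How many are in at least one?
|A∪B∪C| = 63+52+42-21-23-19+4 = 98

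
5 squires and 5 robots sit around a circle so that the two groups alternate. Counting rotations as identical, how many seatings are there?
Fix one of the squires: (5-1)! ways for the remaining squires, × 5! ways for the robots = 24 × 120 = 2880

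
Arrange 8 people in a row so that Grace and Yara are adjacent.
Treat as block: (8-1)! × 2! = 5040 × 2 = 10080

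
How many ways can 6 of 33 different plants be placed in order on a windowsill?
P(33,6) = 33!/(33-6)! = 797448960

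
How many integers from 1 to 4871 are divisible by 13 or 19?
⌊4871/13⌋ + ⌊4871/19⌋ - ⌊4871/247⌋ = 374 + 256 - 19 = 611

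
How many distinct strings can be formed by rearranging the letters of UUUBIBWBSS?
10! / (3! × 2! × 1! × 3! × 1!) = 50400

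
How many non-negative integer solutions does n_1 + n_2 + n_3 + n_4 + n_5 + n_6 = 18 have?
C(18+6-1, 6-1) = C(23, 5) = 33649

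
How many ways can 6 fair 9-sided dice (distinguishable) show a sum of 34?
Coefficient of x^34 in (x + x² + ... + x^9)^6. By inclusion-exclusion on dice exceeding 9: Σ_j (-1)^j C(6,j)·C(34-1-9j, 5) = C(6,0)·C(33,5) - C(6,1)·C(24,5) + C(6,2)·C(15,5) - C(6,3)·C(6,5) = 1·237336 - 6·42504 + 15·3003 - 20·6 = 27237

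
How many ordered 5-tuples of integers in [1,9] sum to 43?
Coefficient of x^43 in (x + x² + ... + x^9)^5. By inclusion-exclusion on dice exceeding 9: Σ_j (-1)^j C(5,j)·C(43-1-9j, 4) = C(5,0)·C(42,4) - C(5,1)·C(33,4) + C(5,2)·C(24,4) - C(5,3)·C(15,4) + C(5,4)·C(6,4) = 1·111930 - 5·40920 + 10·10626 - 10·1365 + 5·15 = 15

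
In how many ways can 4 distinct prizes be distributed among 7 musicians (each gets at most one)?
P(7,4) = 7!/(7-4)! = 840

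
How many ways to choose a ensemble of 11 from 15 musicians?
C(15,11) = 15!/(11!×4!) = 1365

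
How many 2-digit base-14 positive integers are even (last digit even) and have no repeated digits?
Last∈{0,2,4,6,8,10,12}. Last=0: 13. Last nonzero: 6×12×P(12,0) = 72. Total = 85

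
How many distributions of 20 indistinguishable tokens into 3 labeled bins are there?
C(20+3-1, 3-1) = C(22, 2) = 231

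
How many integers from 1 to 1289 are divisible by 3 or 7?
⌊1289/3⌋ + ⌊1289/7⌋ - ⌊1289/21⌋ = 429 + 184 - 61 = 552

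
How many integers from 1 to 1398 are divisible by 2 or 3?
⌊1398/2⌋ + ⌊1398/3⌋ - ⌊1398/6⌋ = 699 + 466 - 233 = 932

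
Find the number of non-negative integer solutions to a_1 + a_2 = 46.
C(46+2-1, 2-1) = C(47, 1) = 47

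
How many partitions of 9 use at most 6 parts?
By conjugation, equals partitions of 9 into parts ≤ 6. Let r_j(i) = number of partitions of i into parts ≤ j, for i = 0..9. r_1(i) = 1 for all i; r_j(i) = r_{j-1}(i) + r_j(i-j). Rows j = 2..6: ≤2: 1 1 2 2 3 3 4 4 5 5; ≤3: 1 1 2 3 4 5 7 8 10 12; ≤4: 1 1 2 3 5 6 9 11 15 18; ≤5: 1 1 2 3 5 7 10 13 18 23; ≤6: 1 1 2 3 5 7 11 14 20 26. r_6(9) = 26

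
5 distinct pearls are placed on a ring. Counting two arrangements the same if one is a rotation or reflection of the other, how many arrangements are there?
(5-1)!/2 = 24/2 = 12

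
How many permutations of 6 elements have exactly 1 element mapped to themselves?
Choose the 1 fixed point C(6,1) = 6, derange the rest: !5 = Σ_{j=0}^{5} (-1)^j·5!/j! = 120 - 120 + 60 - 20 + 5 - 1 = 44. Product = 6 × 44 = 264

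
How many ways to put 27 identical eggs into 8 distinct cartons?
C(27+8-1, 8-1) = C(34, 7) = 5379616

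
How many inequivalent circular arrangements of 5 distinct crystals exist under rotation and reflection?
(5-1)!/2 = 24/2 = 12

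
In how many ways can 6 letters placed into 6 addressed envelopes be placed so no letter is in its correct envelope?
!6 = Σ_{j=0}^{6} (-1)^j·6!/j! = 720 - 720 + 360 - 120 + 30 - 6 + 1 = 265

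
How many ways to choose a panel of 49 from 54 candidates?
C(54,49) = 54!/(49!×5!) = 3162510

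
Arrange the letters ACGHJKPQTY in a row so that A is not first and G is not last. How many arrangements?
By inclusion-exclusion: 10! - 2×(10-1)! + (10-2)! = 3628800 - 725760 + 40320 = 2943360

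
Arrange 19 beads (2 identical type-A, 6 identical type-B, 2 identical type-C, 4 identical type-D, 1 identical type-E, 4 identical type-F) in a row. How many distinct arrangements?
19! / (2! × 6! × 2! × 4! × 1! × 4!) = 73329656400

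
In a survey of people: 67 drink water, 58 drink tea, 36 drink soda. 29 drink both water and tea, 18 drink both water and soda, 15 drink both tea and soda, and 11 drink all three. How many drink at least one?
|A∪B∪C| = 67+58+36-29-18-15+11 = 110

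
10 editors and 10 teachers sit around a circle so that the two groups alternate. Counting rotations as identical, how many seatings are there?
Fix one of the editors: (10-1)! ways for the remaining editors, × 10! ways for the teachers = 362880 × 3628800 = 1316818944000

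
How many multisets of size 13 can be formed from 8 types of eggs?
C(13+8-1, 8-1) = C(20, 7) = 77520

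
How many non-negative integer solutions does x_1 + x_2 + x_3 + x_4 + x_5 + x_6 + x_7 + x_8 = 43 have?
C(43+8-1, 8-1) = C(50, 7) = 99884400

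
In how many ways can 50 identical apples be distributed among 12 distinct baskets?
C(50+12-1, 12-1) = C(61, 11) = 418094152866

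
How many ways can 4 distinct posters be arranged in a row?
4! = 24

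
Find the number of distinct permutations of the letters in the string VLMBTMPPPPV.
11! / (4! × 2! × 2! × 1! × 1! × 1!) = 415800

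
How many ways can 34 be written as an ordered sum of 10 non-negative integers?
C(34+10-1, 10-1) = C(43, 9) = 563921995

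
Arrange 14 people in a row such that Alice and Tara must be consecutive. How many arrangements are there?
Treat the 2 as one block: (14-2+1)! × 2! = 6227020800 × 2 = 12454041600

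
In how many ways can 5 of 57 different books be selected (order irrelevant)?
C(57,5) = 57!/(5!×52!) = 4187106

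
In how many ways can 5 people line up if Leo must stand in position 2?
Fix one position: (5-1)! = 24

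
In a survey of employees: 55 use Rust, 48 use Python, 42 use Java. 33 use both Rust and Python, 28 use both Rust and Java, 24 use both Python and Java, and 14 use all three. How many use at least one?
|A∪B∪C| = 55+48+42-33-28-24+14 = 74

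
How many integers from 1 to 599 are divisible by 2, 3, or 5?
⌊599/2⌋+⌊599/3⌋+⌊599/5⌋ - ⌊599/6⌋-⌊599/10⌋-⌊599/15⌋ + ⌊599/30⌋ = 299+199+119 - 99-59-39 + 19 = 439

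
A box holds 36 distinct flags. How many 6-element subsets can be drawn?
C(36,6) = 36!/(6!×30!) = 1947792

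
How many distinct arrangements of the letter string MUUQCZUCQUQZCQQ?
15! / (3! × 2! × 1! × 5! × 4!) = 37837800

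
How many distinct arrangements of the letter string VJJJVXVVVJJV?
12! / (1! × 5! × 6!) = 5544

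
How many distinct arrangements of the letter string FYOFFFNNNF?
10! / (3! × 1! × 5! × 1!) = 5040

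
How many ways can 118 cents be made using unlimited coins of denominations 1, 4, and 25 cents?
Coefficient of x^118 in 1/(1-x^1) · 1/(1-x^4) · 1/(1-x^25). Case on j = number of 25-cent coins (j = 0..4); remainder r = 118 - 25j is made from {1,4} in ⌊r/4⌋+1 ways. r = 118, 93, 68, 43, 18 → 30 + 24 + 18 + 11 + 5 = 88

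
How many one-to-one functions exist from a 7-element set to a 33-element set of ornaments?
P(33,7) = 33!/(33-7)! = 21531121920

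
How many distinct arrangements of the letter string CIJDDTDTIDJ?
11! / (2! × 1! × 4! × 2! × 2!) = 207900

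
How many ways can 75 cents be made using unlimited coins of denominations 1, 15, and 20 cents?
Coefficient of x^75 in 1/(1-x^1) · 1/(1-x^15) · 1/(1-x^20). Case on j = number of 20-cent coins (j = 0..3); remainder r = 75 - 20j is made from {1,15} in ⌊r/15⌋+1 ways. r = 75, 55, 35, 15 → 6 + 4 + 3 + 2 = 15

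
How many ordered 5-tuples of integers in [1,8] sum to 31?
Coefficient of x^31 in (x + x² + ... + x^8)^5. By inclusion-exclusion on dice exceeding 8: Σ_j (-1)^j C(5,j)·C(31-1-8j, 4) = C(5,0)·C(30,4) - C(5,1)·C(22,4) + C(5,2)·C(14,4) - C(5,3)·C(6,4) = 1·27405 - 5·7315 + 10·1001 - 10·15 = 690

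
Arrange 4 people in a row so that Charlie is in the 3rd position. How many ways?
Fix one position: (4-1)! = 6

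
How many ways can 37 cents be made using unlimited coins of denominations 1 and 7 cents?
Coefficient of x^37 in 1/(1-x^1) · 1/(1-x^7). Use j coins of 7 for j = 0..⌊37/7⌋ = 5, the rest in 1s: 5 + 1 = 6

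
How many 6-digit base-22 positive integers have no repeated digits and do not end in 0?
Last digit: 21 nonzero choices. First digit: 20 (nonzero, ≠last). Middle 4: P(20,4) = 116280. Total = 48837600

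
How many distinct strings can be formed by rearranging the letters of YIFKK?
5! / (1! × 1! × 2! × 1!) = 60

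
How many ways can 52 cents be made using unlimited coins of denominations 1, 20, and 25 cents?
Coefficient of x^52 in 1/(1-x^1) · 1/(1-x^20) · 1/(1-x^25). Case on j = number of 25-cent coins (j = 0..2); remainder r = 52 - 25j is made from {1,20} in ⌊r/20⌋+1 ways. r = 52, 27, 2 → 3 + 2 + 1 = 6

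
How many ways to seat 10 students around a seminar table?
Circular: fix one position, arrange the rest. (10-1)! = 362880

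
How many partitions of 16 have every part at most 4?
Let r_j(i) = number of partitions of i into parts ≤ j, for i = 0..16. r_1(i) = 1 for all i; r_j(i) = r_{j-1}(i) + r_j(i-j). Rows j = 2..4: ≤2: 1 1 2 2 3 3 4 4 5 5 6 6 7 7 8 8 9; ≤3: 1 1 2 3 4 5 7 8 10 12 14 16 19 21 24 27 30; ≤4: 1 1 2 3 5 6 9 11 15 18 23 27 34 39 47 54 64. r_4(16) = 64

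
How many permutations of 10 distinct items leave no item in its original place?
!10 = Σ_{j=0}^{10} (-1)^j·10!/j! = 3628800 - 3628800 + 1814400 - 604800 + 151200 - 30240 + 5040 - 720 + 90 - 10 + 1 = 1334961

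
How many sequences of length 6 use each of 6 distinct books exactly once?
6! = 720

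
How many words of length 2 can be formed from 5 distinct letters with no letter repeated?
P(5,2) = 5!/(5-2)! = 20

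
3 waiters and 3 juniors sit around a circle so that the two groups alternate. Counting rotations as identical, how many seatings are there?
Fix one of the waiters: (3-1)! ways for the remaining waiters, × 3! ways for the juniors = 2 × 6 = 12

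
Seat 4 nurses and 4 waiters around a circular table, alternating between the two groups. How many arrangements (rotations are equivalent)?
Fix one of the nurses: (4-1)! ways for the remaining nurses, × 4! ways for the waiters = 6 × 24 = 144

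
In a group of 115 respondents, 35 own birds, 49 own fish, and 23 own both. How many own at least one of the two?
|A∪B| = |A| + |B| - |A∩B| = 35 + 49 - 23 = 61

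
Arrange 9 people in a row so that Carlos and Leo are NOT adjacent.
Total - adjacent = 9! - (9-1)!×2 = 362880 - 80640 = 282240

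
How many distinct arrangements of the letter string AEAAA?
5! / (1! × 4!) = 5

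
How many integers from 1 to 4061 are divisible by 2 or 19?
⌊4061/2⌋ + ⌊4061/19⌋ - ⌊4061/38⌋ = 2030 + 213 - 106 = 2137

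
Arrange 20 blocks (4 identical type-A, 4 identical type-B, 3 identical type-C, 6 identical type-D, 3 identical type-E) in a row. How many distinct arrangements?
20! / (4! × 4! × 3! × 6! × 3!) = 162954792000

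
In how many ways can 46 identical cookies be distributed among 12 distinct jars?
C(46+12-1, 12-1) = C(57, 11) = 184509266760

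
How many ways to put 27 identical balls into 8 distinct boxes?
C(27+8-1, 8-1) = C(34, 7) = 5379616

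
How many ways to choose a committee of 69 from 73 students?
C(73,69) = 73!/(69!×4!) = 1088430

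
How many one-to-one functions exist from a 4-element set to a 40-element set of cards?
P(40,4) = 40!/(40-4)! = 2193360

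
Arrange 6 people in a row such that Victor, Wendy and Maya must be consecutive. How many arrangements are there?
Treat the 3 as one block: (6-3+1)! × 3! = 24 × 6 = 144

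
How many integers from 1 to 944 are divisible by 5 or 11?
⌊944/5⌋ + ⌊944/11⌋ - ⌊944/55⌋ = 188 + 85 - 17 = 256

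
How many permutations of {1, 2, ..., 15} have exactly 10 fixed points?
Choose the 10 fixed points C(15,10) = 3003, derange the rest: !5 = Σ_{j=0}^{5} (-1)^j·5!/j! = 120 - 120 + 60 - 20 + 5 - 1 = 44. Product = 3003 × 44 = 132132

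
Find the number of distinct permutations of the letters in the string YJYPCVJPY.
9! / (2! × 1! × 2! × 3! × 1!) = 15120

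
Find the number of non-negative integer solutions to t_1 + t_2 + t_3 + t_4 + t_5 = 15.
C(15+5-1, 5-1) = C(19, 4) = 3876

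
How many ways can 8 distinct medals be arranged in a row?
8! = 40320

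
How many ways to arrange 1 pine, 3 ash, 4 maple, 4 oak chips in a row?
12! / (1! × 3! × 4! × 4!) = 138600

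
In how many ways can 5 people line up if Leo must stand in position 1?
Fix one position: (5-1)! = 24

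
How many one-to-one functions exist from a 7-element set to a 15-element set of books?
P(15,7) = 15!/(15-7)! = 32432400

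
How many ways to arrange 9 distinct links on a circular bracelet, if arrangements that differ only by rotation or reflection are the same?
(9-1)!/2 = 40320/2 = 20160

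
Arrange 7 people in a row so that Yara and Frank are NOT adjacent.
Total - adjacent = 7! - (7-1)!×2 = 5040 - 1440 = 3600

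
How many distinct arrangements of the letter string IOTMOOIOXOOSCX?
14! / (2! × 2! × 1! × 6! × 1! × 1! × 1!) = 30270240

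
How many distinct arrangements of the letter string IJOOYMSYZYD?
11! / (1! × 1! × 1! × 1! × 1! × 3! × 1! × 2!) = 3326400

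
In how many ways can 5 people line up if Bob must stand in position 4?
Fix one position: (5-1)! = 24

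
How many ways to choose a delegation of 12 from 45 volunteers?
C(45,12) = 45!/(12!×33!) = 28760021745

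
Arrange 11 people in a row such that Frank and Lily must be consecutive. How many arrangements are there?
Treat the 2 as one block: (11-2+1)! × 2! = 3628800 × 2 = 7257600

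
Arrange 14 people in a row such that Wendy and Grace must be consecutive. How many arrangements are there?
Treat the 2 as one block: (14-2+1)! × 2! = 6227020800 × 2 = 12454041600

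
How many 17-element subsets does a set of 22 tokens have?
C(22,17) = 22!/(17!×5!) = 26334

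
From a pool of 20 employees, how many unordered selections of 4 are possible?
C(20,4) = 20!/(4!×16!) = 4845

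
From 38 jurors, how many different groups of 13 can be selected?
C(38,13) = 38!/(13!×25!) = 5414950296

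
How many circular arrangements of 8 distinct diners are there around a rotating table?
Circular: fix one position, arrange the rest. (8-1)! = 5040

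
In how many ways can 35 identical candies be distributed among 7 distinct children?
C(35+7-1, 7-1) = C(41, 6) = 4496388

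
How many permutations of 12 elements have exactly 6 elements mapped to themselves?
Choose the 6 fixed points C(12,6) = 924, derange the rest: !6 = Σ_{j=0}^{6} (-1)^j·6!/j! = 720 - 720 + 360 - 120 + 30 - 6 + 1 = 265. Product = 924 × 265 = 244860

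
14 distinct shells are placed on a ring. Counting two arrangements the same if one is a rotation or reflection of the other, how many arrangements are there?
(14-1)!/2 = 6227020800/2 = 3113510400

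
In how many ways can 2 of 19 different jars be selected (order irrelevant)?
C(19,2) = 19!/(2!×17!) = 171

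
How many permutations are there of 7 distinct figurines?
7! = 5040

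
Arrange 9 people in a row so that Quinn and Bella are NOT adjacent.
Total - adjacent = 9! - (9-1)!×2 = 362880 - 80640 = 282240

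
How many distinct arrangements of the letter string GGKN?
4! / (2! × 1! × 1!) = 12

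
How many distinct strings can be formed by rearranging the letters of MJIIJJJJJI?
10! / (3! × 6! × 1!) = 840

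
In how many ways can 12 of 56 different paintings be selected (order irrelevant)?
C(56,12) = 56!/(12!×44!) = 558383307300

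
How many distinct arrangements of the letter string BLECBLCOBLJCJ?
13! / (3! × 3! × 1! × 3! × 1! × 2!) = 14414400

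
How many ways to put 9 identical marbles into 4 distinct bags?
C(9+4-1, 4-1) = C(12, 3) = 220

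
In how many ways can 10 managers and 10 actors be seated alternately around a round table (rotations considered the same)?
Fix one of the managers: (10-1)! ways for the remaining managers, × 10! ways for the actors = 362880 × 3628800 = 1316818944000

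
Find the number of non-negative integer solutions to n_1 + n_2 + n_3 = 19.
C(19+3-1, 3-1) = C(21, 2) = 210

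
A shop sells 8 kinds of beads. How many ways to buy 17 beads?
C(17+8-1, 8-1) = C(24, 7) = 346104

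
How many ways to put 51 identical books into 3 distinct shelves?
C(51+3-1, 3-1) = C(53, 2) = 1378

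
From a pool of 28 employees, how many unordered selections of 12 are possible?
C(28,12) = 28!/(12!×16!) = 30421755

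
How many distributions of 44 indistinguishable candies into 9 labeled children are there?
C(44+9-1, 9-1) = C(52, 8) = 752538150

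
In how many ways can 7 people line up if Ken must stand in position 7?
Fix one position: (7-1)! = 720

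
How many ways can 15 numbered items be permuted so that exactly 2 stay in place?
Choose the 2 fixed points C(15,2) = 105, derange the rest: !13 = Σ_{j=0}^{13} (-1)^j·13!/j! = 6227020800 - 6227020800 + 3113510400 - 1037836800 + 259459200 - 51891840 + 8648640 - 1235520 + 154440 - 17160 + 1716 - 156 + 13 - 1 = 2290792932. Product = 105 × 2290792932 = 240533257860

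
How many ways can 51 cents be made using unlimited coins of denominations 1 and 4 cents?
Coefficient of x^51 in 1/(1-x^1) · 1/(1-x^4). Use j coins of 4 for j = 0..⌊51/4⌋ = 12, the rest in 1s: 12 + 1 = 13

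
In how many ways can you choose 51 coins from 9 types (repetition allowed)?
C(51+9-1, 9-1) = C(59, 8) = 2217471399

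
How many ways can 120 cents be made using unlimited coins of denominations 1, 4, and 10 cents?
Coefficient of x^120 in 1/(1-x^1) · 1/(1-x^4) · 1/(1-x^10). Case on j = number of 10-cent coins (j = 0..12); remainder r = 120 - 10j is made from {1,4} in ⌊r/4⌋+1 ways. r = 120, 110, 100, 90, 80, 70, 60, 50, 40, 30, 20, 10, 0 → 31 + 28 + 26 + 23 + 21 + 18 + 16 + 13 + 11 + 8 + 6 + 3 + 1 = 205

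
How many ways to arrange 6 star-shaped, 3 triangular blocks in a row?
9! / (6! × 3!) = 84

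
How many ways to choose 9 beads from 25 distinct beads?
C(25,9) = 25!/(9!×16!) = 2042975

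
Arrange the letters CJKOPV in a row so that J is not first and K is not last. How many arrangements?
By inclusion-exclusion: 6! - 2×(6-1)! + (6-2)! = 720 - 240 + 24 = 504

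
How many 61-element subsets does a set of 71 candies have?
C(71,61) = 71!/(61!×10!) = 461738052776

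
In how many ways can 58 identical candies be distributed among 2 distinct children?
C(58+2-1, 2-1) = C(59, 1) = 59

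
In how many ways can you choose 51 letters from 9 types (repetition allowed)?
C(51+9-1, 9-1) = C(59, 8) = 2217471399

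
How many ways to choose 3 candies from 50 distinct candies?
C(50,3) = 50!/(3!×47!) = 19600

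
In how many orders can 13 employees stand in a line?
13! = 6227020800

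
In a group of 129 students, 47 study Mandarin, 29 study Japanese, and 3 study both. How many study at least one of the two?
|A∪B| = |A| + |B| - |A∩B| = 47 + 29 - 3 = 73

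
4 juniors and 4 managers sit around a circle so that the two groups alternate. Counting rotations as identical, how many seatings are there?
Fix one of the juniors: (4-1)! ways for the remaining juniors, × 4! ways for the managers = 6 × 24 = 144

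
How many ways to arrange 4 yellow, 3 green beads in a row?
7! / (4! × 3!) = 35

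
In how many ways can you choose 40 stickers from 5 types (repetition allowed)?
C(40+5-1, 5-1) = C(44, 4) = 135751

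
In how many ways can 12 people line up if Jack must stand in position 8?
Fix one position: (12-1)! = 39916800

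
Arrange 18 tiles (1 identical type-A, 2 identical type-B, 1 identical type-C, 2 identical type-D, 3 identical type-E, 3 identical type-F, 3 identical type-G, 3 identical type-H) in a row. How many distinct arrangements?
18! / (1! × 2! × 1! × 2! × 3! × 3! × 3! × 3!) = 1235025792000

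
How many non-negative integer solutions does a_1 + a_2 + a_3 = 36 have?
C(36+3-1, 3-1) = C(38, 2) = 703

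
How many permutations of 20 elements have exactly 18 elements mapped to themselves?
Choose the 18 fixed points C(20,18) = 190, derange the rest: !2 = Σ_{j=0}^{2} (-1)^j·2!/j! = 2 - 2 + 1 = 1. Product = 190 × 1 = 190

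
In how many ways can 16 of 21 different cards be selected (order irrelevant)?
C(21,16) = 21!/(16!×5!) = 20349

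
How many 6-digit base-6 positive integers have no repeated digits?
First digit: 5 choices (nonzero). Then descending: 5 × 5 × 4 × 3 × 2 × 1 = 600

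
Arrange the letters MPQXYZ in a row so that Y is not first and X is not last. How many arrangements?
By inclusion-exclusion: 6! - 2×(6-1)! + (6-2)! = 720 - 240 + 24 = 504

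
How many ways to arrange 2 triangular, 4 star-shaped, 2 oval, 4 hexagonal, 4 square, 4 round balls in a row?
20! / (2! × 4! × 2! × 4! × 4! × 4!) = 1833241410000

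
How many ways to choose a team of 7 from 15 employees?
C(15,7) = 15!/(7!×8!) = 6435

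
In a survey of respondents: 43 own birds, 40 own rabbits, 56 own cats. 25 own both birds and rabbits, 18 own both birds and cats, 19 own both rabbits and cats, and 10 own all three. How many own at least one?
|A∪B∪C| = 43+40+56-25-18-19+10 = 87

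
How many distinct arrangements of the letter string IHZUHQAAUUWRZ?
13! / (1! × 2! × 3! × 1! × 1! × 1! × 2! × 2!) = 129729600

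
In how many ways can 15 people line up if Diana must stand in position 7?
Fix one position: (15-1)! = 87178291200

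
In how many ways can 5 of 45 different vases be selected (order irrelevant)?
C(45,5) = 45!/(5!×40!) = 1221759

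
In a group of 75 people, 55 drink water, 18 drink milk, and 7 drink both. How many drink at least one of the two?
|A∪B| = |A| + |B| - |A∩B| = 55 + 18 - 7 = 66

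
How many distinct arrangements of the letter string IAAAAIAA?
8! / (2! × 6!) = 28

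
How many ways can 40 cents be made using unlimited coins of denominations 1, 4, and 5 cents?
Coefficient of x^40 in 1/(1-x^1) · 1/(1-x^4) · 1/(1-x^5). Case on j = number of 5-cent coins (j = 0..8); remainder r = 40 - 5j is made from {1,4} in ⌊r/4⌋+1 ways. r = 40, 35, 30, 25, 20, 15, 10, 5, 0 → 11 + 9 + 8 + 7 + 6 + 4 + 3 + 2 + 1 = 51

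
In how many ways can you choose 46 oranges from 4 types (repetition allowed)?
C(46+4-1, 4-1) = C(49, 3) = 18424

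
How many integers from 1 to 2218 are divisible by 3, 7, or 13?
⌊2218/3⌋+⌊2218/7⌋+⌊2218/13⌋ - ⌊2218/21⌋-⌊2218/39⌋-⌊2218/91⌋ + ⌊2218/273⌋ = 739+316+170 - 105-56-24 + 8 = 1048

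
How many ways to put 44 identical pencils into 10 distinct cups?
C(44+10-1, 10-1) = C(53, 9) = 4431613550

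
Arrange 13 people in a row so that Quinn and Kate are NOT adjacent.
Total - adjacent = 13! - (13-1)!×2 = 6227020800 - 958003200 = 5269017600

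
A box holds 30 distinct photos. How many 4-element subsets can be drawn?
C(30,4) = 30!/(4!×26!) = 27405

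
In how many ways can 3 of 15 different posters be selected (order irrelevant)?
C(15,3) = 15!/(3!×12!) = 455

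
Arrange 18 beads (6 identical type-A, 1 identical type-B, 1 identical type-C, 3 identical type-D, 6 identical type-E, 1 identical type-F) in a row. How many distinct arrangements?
18! / (6! × 1! × 1! × 3! × 6! × 1!) = 2058376320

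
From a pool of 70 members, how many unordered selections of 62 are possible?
C(70,62) = 70!/(62!×8!) = 9440350920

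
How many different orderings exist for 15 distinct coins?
15! = 1307674368000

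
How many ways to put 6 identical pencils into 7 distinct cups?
C(6+7-1, 7-1) = C(12, 6) = 924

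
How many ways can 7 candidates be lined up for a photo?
7! = 5040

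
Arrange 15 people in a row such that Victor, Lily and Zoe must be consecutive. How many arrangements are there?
Treat the 3 as one block: (15-3+1)! × 3! = 6227020800 × 6 = 37362124800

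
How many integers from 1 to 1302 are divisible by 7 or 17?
⌊1302/7⌋ + ⌊1302/17⌋ - ⌊1302/119⌋ = 186 + 76 - 10 = 252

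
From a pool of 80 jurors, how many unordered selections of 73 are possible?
C(80,73) = 80!/(73!×7!) = 3176716400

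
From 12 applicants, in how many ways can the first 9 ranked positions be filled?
P(12,9) = 12!/(12-9)! = 79833600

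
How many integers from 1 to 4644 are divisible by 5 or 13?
⌊4644/5⌋ + ⌊4644/13⌋ - ⌊4644/65⌋ = 928 + 357 - 71 = 1214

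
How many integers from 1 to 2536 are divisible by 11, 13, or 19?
⌊2536/11⌋+⌊2536/13⌋+⌊2536/19⌋ - ⌊2536/143⌋-⌊2536/209⌋-⌊2536/247⌋ + ⌊2536/2717⌋ = 230+195+133 - 17-12-10 + 0 = 519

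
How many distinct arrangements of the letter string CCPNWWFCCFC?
11! / (1! × 2! × 5! × 2! × 1!) = 83160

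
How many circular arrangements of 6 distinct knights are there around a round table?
Circular: fix one position, arrange the rest. (6-1)! = 120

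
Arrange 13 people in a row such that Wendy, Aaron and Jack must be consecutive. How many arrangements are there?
Treat the 3 as one block: (13-3+1)! × 3! = 39916800 × 6 = 239500800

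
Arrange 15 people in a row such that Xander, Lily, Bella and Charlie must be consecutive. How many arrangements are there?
Treat the 4 as one block: (15-4+1)! × 4! = 479001600 × 24 = 11496038400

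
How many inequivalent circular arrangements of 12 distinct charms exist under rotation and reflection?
(12-1)!/2 = 39916800/2 = 19958400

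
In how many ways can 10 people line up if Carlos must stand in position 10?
Fix one position: (10-1)! = 362880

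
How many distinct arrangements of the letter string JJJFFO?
6! / (3! × 2! × 1!) = 60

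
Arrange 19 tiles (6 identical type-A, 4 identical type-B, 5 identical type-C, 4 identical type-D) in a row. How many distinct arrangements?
19! / (6! × 4! × 5! × 4!) = 2444321880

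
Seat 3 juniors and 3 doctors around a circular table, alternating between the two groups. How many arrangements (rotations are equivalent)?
Fix one of the juniors: (3-1)! ways for the remaining juniors, × 3! ways for the doctors = 2 × 6 = 12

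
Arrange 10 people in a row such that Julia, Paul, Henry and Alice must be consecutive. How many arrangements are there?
Treat the 4 as one block: (10-4+1)! × 4! = 5040 × 24 = 120960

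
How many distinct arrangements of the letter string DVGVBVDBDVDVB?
13! / (1! × 5! × 4! × 3!) = 360360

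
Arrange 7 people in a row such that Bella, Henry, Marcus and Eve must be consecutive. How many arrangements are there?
Treat the 4 as one block: (7-4+1)! × 4! = 24 × 24 = 576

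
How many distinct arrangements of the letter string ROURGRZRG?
9! / (2! × 4! × 1! × 1! × 1!) = 7560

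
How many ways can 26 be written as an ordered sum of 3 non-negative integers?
C(26+3-1, 3-1) = C(28, 2) = 378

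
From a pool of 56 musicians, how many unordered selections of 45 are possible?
C(56,45) = 56!/(45!×11!) = 148902215280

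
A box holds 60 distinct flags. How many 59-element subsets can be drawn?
C(60,59) = 60!/(59!×1!) = 60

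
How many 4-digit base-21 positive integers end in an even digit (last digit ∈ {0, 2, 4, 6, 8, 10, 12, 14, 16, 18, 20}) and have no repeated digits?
Last∈{0,2,4,6,8,10,12,14,16,18,20}. Last=0: 6840. Last nonzero: 10×19×P(19,2) = 64980. Total = 71820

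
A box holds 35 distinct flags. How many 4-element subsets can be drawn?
C(35,4) = 35!/(4!×31!) = 52360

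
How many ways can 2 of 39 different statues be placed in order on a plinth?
P(39,2) = 39!/(39-2)! = 1482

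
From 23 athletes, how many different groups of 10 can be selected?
C(23,10) = 23!/(10!×13!) = 1144066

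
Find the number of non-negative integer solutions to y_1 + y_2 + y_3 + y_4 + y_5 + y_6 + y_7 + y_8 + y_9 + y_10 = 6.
C(6+10-1, 10-1) = C(15, 9) = 5005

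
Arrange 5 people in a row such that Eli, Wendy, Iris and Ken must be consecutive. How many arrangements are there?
Treat the 4 as one block: (5-4+1)! × 4! = 2 × 24 = 48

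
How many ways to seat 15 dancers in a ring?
Circular: fix one position, arrange the rest. (15-1)! = 87178291200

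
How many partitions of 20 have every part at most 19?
Let r_j(i) = number of partitions of i into parts ≤ j, for i = 0..20. r_1(i) = 1 for all i; r_j(i) = r_{j-1}(i) + r_j(i-j). Rows j = 2..19: ≤2: 1 1 2 2 3 3 4 4 5 5 6 6 7 7 8 8 9 9 10 10 11; ≤3: 1 1 2 3 4 5 7 8 10 12 14 16 19 21 24 27 30 33 37 40 44; ≤4: 1 1 2 3 5 6 9 11 15 18 23 27 34 39 47 54 64 72 84 94 108; ≤5: 1 1 2 3 5 7 10 13 18 23 30 37 47 57 70 84 101 119 141 164 192; ≤6: 1 1 2 3 5 7 11 14 20 26 35 44 58 71 90 110 136 163 199 235 282; ≤7: 1 1 2 3 5 7 11 15 21 28 38 49 65 82 105 131 164 201 248 300 364; ≤8: 1 1 2 3 5 7 11 15 22 29 40 52 70 89 116 146 186 230 288 352 434; ≤9: 1 1 2 3 5 7 11 15 22 30 41 54 73 94 123 157 201 252 318 393 488; ≤10: 1 1 2 3 5 7 11 15 22 30 42 55 75 97 128 164 212 267 340 423 530; ≤11: 1 1 2 3 5 7 11 15 22 30 42 56 76 99 131 169 219 278 355 445 560; ≤12: 1 1 2 3 5 7 11 15 22 30 42 56 77 100 133 172 224 285 366 460 582; ≤13: 1 1 2 3 5 7 11 15 22 30 42 56 77 101 134 174 227 290 373 471 597; ≤14: 1 1 2 3 5 7 11 15 22 30 42 56 77 101 135 175 229 293 378 478 608; ≤15: 1 1 2 3 5 7 11 15 22 30 42 56 77 101 135 176 230 295 381 483 615; ≤16: 1 1 2 3 5 7 11 15 22 30 42 56 77 101 135 176 231 296 383 486 620; ≤17: 1 1 2 3 5 7 11 15 22 30 42 56 77 101 135 176 231 297 384 488 623; ≤18: 1 1 2 3 5 7 11 15 22 30 42 56 77 101 135 176 231 297 385 489 625; ≤19: 1 1 2 3 5 7 11 15 22 30 42 56 77 101 135 176 231 297 385 490 626. r_19(20) = 626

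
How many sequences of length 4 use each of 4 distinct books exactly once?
4! = 24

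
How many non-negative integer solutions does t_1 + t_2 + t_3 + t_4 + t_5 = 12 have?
C(12+5-1, 5-1) = C(16, 4) = 1820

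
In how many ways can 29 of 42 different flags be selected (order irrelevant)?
C(42,29) = 42!/(29!×13!) = 25518731280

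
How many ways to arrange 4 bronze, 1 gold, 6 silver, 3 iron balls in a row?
14! / (4! × 1! × 6! × 3!) = 840840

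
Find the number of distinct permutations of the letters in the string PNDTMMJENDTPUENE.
16! / (2! × 3! × 2! × 2! × 1! × 1! × 3! × 2!) = 36324288000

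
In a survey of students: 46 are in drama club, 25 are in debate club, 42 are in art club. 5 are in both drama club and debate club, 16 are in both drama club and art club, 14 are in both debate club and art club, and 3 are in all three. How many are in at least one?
|A∪B∪C| = 46+25+42-5-16-14+3 = 81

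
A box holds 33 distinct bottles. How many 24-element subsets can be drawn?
C(33,24) = 33!/(24!×9!) = 38567100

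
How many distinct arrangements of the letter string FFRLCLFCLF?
10! / (4! × 1! × 2! × 3!) = 12600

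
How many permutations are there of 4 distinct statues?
4! = 24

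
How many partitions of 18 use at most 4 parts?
By conjugation, equals partitions of 18 into parts ≤ 4. Let r_j(i) = number of partitions of i into parts ≤ j, for i = 0..18. r_1(i) = 1 for all i; r_j(i) = r_{j-1}(i) + r_j(i-j). Rows j = 2..4: ≤2: 1 1 2 2 3 3 4 4 5 5 6 6 7 7 8 8 9 9 10; ≤3: 1 1 2 3 4 5 7 8 10 12 14 16 19 21 24 27 30 33 37; ≤4: 1 1 2 3 5 6 9 11 15 18 23 27 34 39 47 54 64 72 84. r_4(18) = 84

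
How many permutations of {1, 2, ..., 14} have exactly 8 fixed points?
Choose the 8 fixed points C(14,8) = 3003, derange the rest: !6 = Σ_{j=0}^{6} (-1)^j·6!/j! = 720 - 720 + 360 - 120 + 30 - 6 + 1 = 265. Product = 3003 × 265 = 795795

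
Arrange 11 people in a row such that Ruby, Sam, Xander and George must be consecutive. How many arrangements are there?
Treat the 4 as one block: (11-4+1)! × 4! = 40320 × 24 = 967680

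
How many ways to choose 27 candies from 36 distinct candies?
C(36,27) = 36!/(27!×9!) = 94143280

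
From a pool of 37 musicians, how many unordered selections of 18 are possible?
C(37,18) = 37!/(18!×19!) = 17672631900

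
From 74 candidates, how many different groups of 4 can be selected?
C(74,4) = 74!/(4!×70!) = 1150626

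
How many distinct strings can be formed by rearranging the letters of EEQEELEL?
8! / (2! × 5! × 1!) = 168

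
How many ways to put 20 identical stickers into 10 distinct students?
C(20+10-1, 10-1) = C(29, 9) = 10015005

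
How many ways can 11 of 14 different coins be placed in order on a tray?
P(14,11) = 14!/(14-11)! = 14529715200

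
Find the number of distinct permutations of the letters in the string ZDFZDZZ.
7! / (4! × 2! × 1!) = 105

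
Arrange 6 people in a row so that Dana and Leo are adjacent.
Treat as block: (6-1)! × 2! = 120 × 2 = 240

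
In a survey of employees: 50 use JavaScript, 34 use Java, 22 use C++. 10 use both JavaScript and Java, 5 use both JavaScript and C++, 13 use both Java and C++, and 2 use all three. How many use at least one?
|A∪B∪C| = 50+34+22-10-5-13+2 = 80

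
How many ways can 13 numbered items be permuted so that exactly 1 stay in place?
Choose the 1 fixed point C(13,1) = 13, derange the rest: !12 = Σ_{j=0}^{12} (-1)^j·12!/j! = 479001600 - 479001600 + 239500800 - 79833600 + 19958400 - 3991680 + 665280 - 95040 + 11880 - 1320 + 132 - 12 + 1 = 176214841. Product = 13 × 176214841 = 2290792933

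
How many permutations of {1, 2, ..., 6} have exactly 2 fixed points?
Choose the 2 fixed points C(6,2) = 15, derange the rest: !4 = Σ_{j=0}^{4} (-1)^j·4!/j! = 24 - 24 + 12 - 4 + 1 = 9. Product = 15 × 9 = 135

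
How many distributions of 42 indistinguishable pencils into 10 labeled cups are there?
C(42+10-1, 10-1) = C(51, 9) = 3042312350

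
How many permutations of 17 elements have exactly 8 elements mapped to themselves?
Choose the 8 fixed points C(17,8) = 24310, derange the rest: !9 = Σ_{j=0}^{9} (-1)^j·9!/j! = 362880 - 362880 + 181440 - 60480 + 15120 - 3024 + 504 - 72 + 9 - 1 = 133496. Product = 24310 × 133496 = 3245287760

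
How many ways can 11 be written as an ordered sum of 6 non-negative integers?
C(11+6-1, 6-1) = C(16, 5) = 4368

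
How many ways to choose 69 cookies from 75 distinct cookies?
C(75,69) = 75!/(69!×6!) = 201359550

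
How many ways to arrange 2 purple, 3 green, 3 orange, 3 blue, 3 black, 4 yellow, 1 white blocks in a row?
19! / (2! × 3! × 3! × 3! × 3! × 4! × 1!) = 1955457504000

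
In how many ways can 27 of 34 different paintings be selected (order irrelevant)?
C(34,27) = 34!/(27!×7!) = 5379616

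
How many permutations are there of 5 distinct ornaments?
5! = 120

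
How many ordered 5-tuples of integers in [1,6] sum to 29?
Coefficient of x^29 in (x + x² + ... + x^6)^5. By inclusion-exclusion on dice exceeding 6: Σ_j (-1)^j C(5,j)·C(29-1-6j, 4) = C(5,0)·C(28,4) - C(5,1)·C(22,4) + C(5,2)·C(16,4) - C(5,3)·C(10,4) + C(5,4)·C(4,4) = 1·20475 - 5·7315 + 10·1820 - 10·210 + 5·1 = 5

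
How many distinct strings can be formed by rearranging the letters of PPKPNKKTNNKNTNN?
15! / (3! × 2! × 6! × 4!) = 6306300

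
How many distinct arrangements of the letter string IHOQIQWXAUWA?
12! / (2! × 1! × 1! × 2! × 2! × 1! × 1! × 2!) = 29937600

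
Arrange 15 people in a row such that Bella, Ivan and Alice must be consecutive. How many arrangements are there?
Treat the 3 as one block: (15-3+1)! × 3! = 6227020800 × 6 = 37362124800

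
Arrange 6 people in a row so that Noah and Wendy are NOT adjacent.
Total - adjacent = 6! - (6-1)!×2 = 720 - 240 = 480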